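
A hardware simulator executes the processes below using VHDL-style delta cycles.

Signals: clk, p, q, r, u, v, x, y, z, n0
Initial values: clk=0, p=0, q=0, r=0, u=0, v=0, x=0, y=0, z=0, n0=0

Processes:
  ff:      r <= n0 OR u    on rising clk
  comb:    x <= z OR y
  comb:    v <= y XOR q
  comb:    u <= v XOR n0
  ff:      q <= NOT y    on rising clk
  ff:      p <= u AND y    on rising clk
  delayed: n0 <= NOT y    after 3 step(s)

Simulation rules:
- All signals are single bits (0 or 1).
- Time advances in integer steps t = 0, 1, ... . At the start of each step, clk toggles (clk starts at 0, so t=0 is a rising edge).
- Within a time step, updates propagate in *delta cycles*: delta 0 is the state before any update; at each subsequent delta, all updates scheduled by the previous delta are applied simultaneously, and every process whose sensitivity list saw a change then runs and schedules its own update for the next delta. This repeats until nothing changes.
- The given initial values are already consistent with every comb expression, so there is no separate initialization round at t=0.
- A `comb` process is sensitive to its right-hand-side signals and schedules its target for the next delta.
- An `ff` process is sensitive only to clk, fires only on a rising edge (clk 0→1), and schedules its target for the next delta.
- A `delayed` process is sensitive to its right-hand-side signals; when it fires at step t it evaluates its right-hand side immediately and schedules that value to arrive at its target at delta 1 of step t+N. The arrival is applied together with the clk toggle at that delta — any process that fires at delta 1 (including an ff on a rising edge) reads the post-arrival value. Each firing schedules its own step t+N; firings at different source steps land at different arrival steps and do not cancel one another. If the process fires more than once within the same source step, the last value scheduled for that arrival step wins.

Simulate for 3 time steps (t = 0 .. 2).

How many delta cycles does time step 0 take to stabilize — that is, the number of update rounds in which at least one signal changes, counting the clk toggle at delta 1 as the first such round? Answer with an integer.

4

t0.Δ0 p=0 y=0 v=0 x=0 r=0 n0=0 z=0 clk=0 q=0 u=0
t0.Δ1 p=0 y=0 v=0 x=0 r=0 n0=0 z=0 clk=1 q=0 u=0
t0.Δ2 p=0 y=0 v=0 x=0 r=0 n0=0 z=0 clk=1 q=1 u=0
t0.Δ3 p=0 y=0 v=1 x=0 r=0 n0=0 z=0 clk=1 q=1 u=0
t0.Δ4 p=0 y=0 v=1 x=0 r=0 n0=0 z=0 clk=1 q=1 u=1
t1.Δ0 p=0 y=0 v=1 x=0 r=0 n0=0 z=0 clk=1 q=1 u=1
t1.Δ1 p=0 y=0 v=1 x=0 r=0 n0=0 z=0 clk=0 q=1 u=1
t2.Δ0 p=0 y=0 v=1 x=0 r=0 n0=0 z=0 clk=0 q=1 u=1
t2.Δ1 p=0 y=0 v=1 x=0 r=0 n0=0 z=0 clk=1 q=1 u=1
t2.Δ2 p=0 y=0 v=1 x=0 r=1 n0=0 z=0 clk=1 q=1 u=1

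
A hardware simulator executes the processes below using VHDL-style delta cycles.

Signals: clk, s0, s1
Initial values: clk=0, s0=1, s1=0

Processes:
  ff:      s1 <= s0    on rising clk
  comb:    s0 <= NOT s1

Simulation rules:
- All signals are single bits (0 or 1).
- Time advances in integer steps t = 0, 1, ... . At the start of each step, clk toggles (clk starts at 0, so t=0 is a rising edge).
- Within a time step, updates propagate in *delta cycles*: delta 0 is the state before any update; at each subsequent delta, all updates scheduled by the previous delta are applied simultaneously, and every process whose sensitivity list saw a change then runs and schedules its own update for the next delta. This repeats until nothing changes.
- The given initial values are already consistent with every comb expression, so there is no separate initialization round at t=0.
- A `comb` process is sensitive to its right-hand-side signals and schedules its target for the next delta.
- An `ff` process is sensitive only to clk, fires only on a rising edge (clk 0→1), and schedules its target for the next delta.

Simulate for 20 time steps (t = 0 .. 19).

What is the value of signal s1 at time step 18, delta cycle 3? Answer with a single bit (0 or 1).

[bits: s0,clk,s1]
t=0: Δ0=100 Δ1=110 Δ2=111 Δ3=011 | 3Δ
t=1: Δ0=011 Δ1=001 | 1Δ
t=2: Δ0=001 Δ1=011 Δ2=010 Δ3=110 | 3Δ
t=3: Δ0=110 Δ1=100 | 1Δ
t=4: Δ0=100 Δ1=110 Δ2=111 Δ3=011 | 3Δ
t=5: Δ0=011 Δ1=001 | 1Δ
t=6: Δ0=001 Δ1=011 Δ2=010 Δ3=110 | 3Δ
t=7: Δ0=110 Δ1=100 | 1Δ
t=8: Δ0=100 Δ1=110 Δ2=111 Δ3=011 | 3Δ
t=9: Δ0=011 Δ1=001 | 1Δ
t=10: Δ0=001 Δ1=011 Δ2=010 Δ3=110 | 3Δ
t=11: Δ0=110 Δ1=100 | 1Δ
t=12: Δ0=100 Δ1=110 Δ2=111 Δ3=011 | 3Δ
t=13: Δ0=011 Δ1=001 | 1Δ
t=14: Δ0=001 Δ1=011 Δ2=010 Δ3=110 | 3Δ
t=15: Δ0=110 Δ1=100 | 1Δ
t=16: Δ0=100 Δ1=110 Δ2=111 Δ3=011 | 3Δ
t=17: Δ0=011 Δ1=001 | 1Δ
t=18: Δ0=001 Δ1=011 Δ2=010 Δ3=110 | 3Δ
t=19: Δ0=110 Δ1=100 | 1Δ

0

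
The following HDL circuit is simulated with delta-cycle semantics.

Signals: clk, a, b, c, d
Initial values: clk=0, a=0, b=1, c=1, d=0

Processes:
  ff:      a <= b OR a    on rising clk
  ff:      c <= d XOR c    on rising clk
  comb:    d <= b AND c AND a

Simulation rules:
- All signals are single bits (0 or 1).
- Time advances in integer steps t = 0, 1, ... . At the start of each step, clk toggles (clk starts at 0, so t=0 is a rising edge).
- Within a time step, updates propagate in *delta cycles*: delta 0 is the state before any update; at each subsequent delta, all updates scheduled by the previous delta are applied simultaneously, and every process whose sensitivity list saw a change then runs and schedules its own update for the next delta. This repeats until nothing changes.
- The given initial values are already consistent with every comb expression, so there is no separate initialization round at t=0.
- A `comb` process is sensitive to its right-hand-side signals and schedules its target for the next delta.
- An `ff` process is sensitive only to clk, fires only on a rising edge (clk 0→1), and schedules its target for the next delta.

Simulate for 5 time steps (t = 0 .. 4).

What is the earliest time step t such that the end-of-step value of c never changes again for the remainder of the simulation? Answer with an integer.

2

t=0 Δ0: a=0 b=1 d=0 clk=0 c=1
  Δ1: clk:0→1
  Δ2: a:0→1
  Δ3: d:0→1
  (3Δ to stable)
t=1 Δ0: a=1 b=1 d=1 clk=1 c=1
  Δ1: clk:1→0
  (1Δ to stable)
t=2 Δ0: a=1 b=1 d=1 clk=0 c=1
  Δ1: clk:0→1
  Δ2: c:1→0
  Δ3: d:1→0
  (3Δ to stable)
t=3 Δ0: a=1 b=1 d=0 clk=1 c=0
  Δ1: clk:1→0
  (1Δ to stable)
t=4 Δ0: a=1 b=1 d=0 clk=0 c=0
  Δ1: clk:0→1
  (1Δ to stable)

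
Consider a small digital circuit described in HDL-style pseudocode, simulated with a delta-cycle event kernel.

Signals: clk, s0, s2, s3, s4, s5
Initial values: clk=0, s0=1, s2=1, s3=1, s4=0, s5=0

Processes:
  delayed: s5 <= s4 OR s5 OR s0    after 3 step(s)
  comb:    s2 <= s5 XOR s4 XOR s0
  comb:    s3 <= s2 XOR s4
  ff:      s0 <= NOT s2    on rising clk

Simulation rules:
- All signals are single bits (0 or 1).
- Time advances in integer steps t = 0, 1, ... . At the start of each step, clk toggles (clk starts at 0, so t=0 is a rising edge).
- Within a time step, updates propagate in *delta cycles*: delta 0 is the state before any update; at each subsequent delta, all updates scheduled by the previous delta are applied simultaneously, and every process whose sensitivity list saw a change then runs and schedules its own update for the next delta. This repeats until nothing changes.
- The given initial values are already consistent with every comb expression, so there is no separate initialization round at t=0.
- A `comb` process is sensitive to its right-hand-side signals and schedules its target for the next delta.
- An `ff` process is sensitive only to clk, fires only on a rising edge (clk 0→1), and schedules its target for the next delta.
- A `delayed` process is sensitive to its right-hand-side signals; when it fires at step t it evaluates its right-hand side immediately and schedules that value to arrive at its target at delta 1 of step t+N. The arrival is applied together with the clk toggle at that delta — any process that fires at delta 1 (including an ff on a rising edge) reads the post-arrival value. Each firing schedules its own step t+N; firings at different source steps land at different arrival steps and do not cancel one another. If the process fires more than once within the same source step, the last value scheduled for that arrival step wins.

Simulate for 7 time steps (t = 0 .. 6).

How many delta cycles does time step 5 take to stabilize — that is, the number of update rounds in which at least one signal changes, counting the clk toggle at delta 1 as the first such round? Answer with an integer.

3

t=0 Δ0: s3=1 clk=0 s4=0 s5=0 s2=1 s0=1
  Δ1: clk:0→1
  Δ2: s0:1→0
  Δ3: s2:1→0
  Δ4: s3:1→0
  (4Δ to stable)
t=1 Δ0: s3=0 clk=1 s4=0 s5=0 s2=0 s0=0
  Δ1: clk:1→0
  (1Δ to stable)
t=2 Δ0: s3=0 clk=0 s4=0 s5=0 s2=0 s0=0
  Δ1: clk:0→1
  Δ2: s0:0→1
  Δ3: s2:0→1
  Δ4: s3:0→1
  (4Δ to stable)
t=3 Δ0: s3=1 clk=1 s4=0 s5=0 s2=1 s0=1
  Δ1: clk:1→0
  (1Δ to stable)
t=4 Δ0: s3=1 clk=0 s4=0 s5=0 s2=1 s0=1
  Δ1: clk:0→1
  Δ2: s0:1→0
  Δ3: s2:1→0
  Δ4: s3:1→0
  (4Δ to stable)
t=5 Δ0: s3=0 clk=1 s4=0 s5=0 s2=0 s0=0
  Δ1: clk:1→0, s5:0→1
  Δ2: s2:0→1
  Δ3: s3:0→1
  (3Δ to stable)
t=6 Δ0: s3=1 clk=0 s4=0 s5=1 s2=1 s0=0
  Δ1: clk:0→1
  (1Δ to stable)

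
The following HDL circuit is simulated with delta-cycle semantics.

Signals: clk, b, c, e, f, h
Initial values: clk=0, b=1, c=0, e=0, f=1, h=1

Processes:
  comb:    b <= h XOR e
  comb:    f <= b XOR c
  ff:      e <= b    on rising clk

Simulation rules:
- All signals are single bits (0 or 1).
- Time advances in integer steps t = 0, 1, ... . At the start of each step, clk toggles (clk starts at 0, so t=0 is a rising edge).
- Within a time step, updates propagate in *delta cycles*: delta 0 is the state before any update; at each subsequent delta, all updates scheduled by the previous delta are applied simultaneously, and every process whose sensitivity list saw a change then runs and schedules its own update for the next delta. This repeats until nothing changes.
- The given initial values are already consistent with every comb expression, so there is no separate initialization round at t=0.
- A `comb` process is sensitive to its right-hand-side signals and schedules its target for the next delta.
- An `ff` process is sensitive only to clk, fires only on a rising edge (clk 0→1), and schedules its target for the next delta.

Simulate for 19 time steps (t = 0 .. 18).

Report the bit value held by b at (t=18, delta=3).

[bits: f,e,b,h,clk,c]
t=0: Δ0=101100 Δ1=101110 Δ2=111110 Δ3=110110 Δ4=010110 | 4Δ
t=1: Δ0=010110 Δ1=010100 | 1Δ
t=2: Δ0=010100 Δ1=010110 Δ2=000110 Δ3=001110 Δ4=101110 | 4Δ
t=3: Δ0=101110 Δ1=101100 | 1Δ
t=4: Δ0=101100 Δ1=101110 Δ2=111110 Δ3=110110 Δ4=010110 | 4Δ
t=5: Δ0=010110 Δ1=010100 | 1Δ
t=6: Δ0=010100 Δ1=010110 Δ2=000110 Δ3=001110 Δ4=101110 | 4Δ
t=7: Δ0=101110 Δ1=101100 | 1Δ
t=8: Δ0=101100 Δ1=101110 Δ2=111110 Δ3=110110 Δ4=010110 | 4Δ
t=9: Δ0=010110 Δ1=010100 | 1Δ
t=10: Δ0=010100 Δ1=010110 Δ2=000110 Δ3=001110 Δ4=101110 | 4Δ
t=11: Δ0=101110 Δ1=101100 | 1Δ
t=12: Δ0=101100 Δ1=101110 Δ2=111110 Δ3=110110 Δ4=010110 | 4Δ
t=13: Δ0=010110 Δ1=010100 | 1Δ
t=14: Δ0=010100 Δ1=010110 Δ2=000110 Δ3=001110 Δ4=101110 | 4Δ
t=15: Δ0=101110 Δ1=101100 | 1Δ
t=16: Δ0=101100 Δ1=101110 Δ2=111110 Δ3=110110 Δ4=010110 | 4Δ
t=17: Δ0=010110 Δ1=010100 | 1Δ
t=18: Δ0=010100 Δ1=010110 Δ2=000110 Δ3=001110 Δ4=101110 | 4Δ

1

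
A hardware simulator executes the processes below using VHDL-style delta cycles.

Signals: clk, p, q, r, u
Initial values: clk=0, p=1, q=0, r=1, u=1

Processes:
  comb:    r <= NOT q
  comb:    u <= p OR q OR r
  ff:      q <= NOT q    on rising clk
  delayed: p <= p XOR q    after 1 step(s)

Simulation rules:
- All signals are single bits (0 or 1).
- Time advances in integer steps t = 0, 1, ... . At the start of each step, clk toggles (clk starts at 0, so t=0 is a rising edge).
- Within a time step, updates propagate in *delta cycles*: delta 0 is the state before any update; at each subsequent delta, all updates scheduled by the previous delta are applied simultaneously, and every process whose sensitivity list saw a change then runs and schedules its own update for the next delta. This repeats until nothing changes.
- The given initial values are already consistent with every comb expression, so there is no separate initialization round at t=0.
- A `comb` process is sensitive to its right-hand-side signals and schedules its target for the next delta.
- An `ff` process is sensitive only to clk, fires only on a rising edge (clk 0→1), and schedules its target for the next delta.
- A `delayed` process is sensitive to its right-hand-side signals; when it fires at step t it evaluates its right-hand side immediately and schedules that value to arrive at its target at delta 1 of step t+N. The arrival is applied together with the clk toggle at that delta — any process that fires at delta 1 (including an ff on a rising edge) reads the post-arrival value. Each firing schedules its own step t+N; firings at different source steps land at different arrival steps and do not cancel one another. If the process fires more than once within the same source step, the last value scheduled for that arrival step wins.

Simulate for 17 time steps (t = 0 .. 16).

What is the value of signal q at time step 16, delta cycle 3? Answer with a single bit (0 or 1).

t0.Δ0 r=1 u=1 q=0 p=1 clk=0
t0.Δ1 r=1 u=1 q=0 p=1 clk=1
t0.Δ2 r=1 u=1 q=1 p=1 clk=1
t0.Δ3 r=0 u=1 q=1 p=1 clk=1
t1.Δ0 r=0 u=1 q=1 p=1 clk=1
t1.Δ1 r=0 u=1 q=1 p=0 clk=0
t2.Δ0 r=0 u=1 q=1 p=0 clk=0
t2.Δ1 r=0 u=1 q=1 p=1 clk=1
t2.Δ2 r=0 u=1 q=0 p=1 clk=1
t2.Δ3 r=1 u=1 q=0 p=1 clk=1
t3.Δ0 r=1 u=1 q=0 p=1 clk=1
t3.Δ1 r=1 u=1 q=0 p=1 clk=0
t4.Δ0 r=1 u=1 q=0 p=1 clk=0
t4.Δ1 r=1 u=1 q=0 p=1 clk=1
t4.Δ2 r=1 u=1 q=1 p=1 clk=1
t4.Δ3 r=0 u=1 q=1 p=1 clk=1
t5.Δ0 r=0 u=1 q=1 p=1 clk=1
t5.Δ1 r=0 u=1 q=1 p=0 clk=0
t6.Δ0 r=0 u=1 q=1 p=0 clk=0
t6.Δ1 r=0 u=1 q=1 p=1 clk=1
t6.Δ2 r=0 u=1 q=0 p=1 clk=1
t6.Δ3 r=1 u=1 q=0 p=1 clk=1
t7.Δ0 r=1 u=1 q=0 p=1 clk=1
t7.Δ1 r=1 u=1 q=0 p=1 clk=0
t8.Δ0 r=1 u=1 q=0 p=1 clk=0
t8.Δ1 r=1 u=1 q=0 p=1 clk=1
t8.Δ2 r=1 u=1 q=1 p=1 clk=1
t8.Δ3 r=0 u=1 q=1 p=1 clk=1
t9.Δ0 r=0 u=1 q=1 p=1 clk=1
t9.Δ1 r=0 u=1 q=1 p=0 clk=0
t10.Δ0 r=0 u=1 q=1 p=0 clk=0
t10.Δ1 r=0 u=1 q=1 p=1 clk=1
t10.Δ2 r=0 u=1 q=0 p=1 clk=1
t10.Δ3 r=1 u=1 q=0 p=1 clk=1
t11.Δ0 r=1 u=1 q=0 p=1 clk=1
t11.Δ1 r=1 u=1 q=0 p=1 clk=0
t12.Δ0 r=1 u=1 q=0 p=1 clk=0
t12.Δ1 r=1 u=1 q=0 p=1 clk=1
t12.Δ2 r=1 u=1 q=1 p=1 clk=1
t12.Δ3 r=0 u=1 q=1 p=1 clk=1
t13.Δ0 r=0 u=1 q=1 p=1 clk=1
t13.Δ1 r=0 u=1 q=1 p=0 clk=0
t14.Δ0 r=0 u=1 q=1 p=0 clk=0
t14.Δ1 r=0 u=1 q=1 p=1 clk=1
t14.Δ2 r=0 u=1 q=0 p=1 clk=1
t14.Δ3 r=1 u=1 q=0 p=1 clk=1
t15.Δ0 r=1 u=1 q=0 p=1 clk=1
t15.Δ1 r=1 u=1 q=0 p=1 clk=0
t16.Δ0 r=1 u=1 q=0 p=1 clk=0
t16.Δ1 r=1 u=1 q=0 p=1 clk=1
t16.Δ2 r=1 u=1 q=1 p=1 clk=1
t16.Δ3 r=0 u=1 q=1 p=1 clk=1

1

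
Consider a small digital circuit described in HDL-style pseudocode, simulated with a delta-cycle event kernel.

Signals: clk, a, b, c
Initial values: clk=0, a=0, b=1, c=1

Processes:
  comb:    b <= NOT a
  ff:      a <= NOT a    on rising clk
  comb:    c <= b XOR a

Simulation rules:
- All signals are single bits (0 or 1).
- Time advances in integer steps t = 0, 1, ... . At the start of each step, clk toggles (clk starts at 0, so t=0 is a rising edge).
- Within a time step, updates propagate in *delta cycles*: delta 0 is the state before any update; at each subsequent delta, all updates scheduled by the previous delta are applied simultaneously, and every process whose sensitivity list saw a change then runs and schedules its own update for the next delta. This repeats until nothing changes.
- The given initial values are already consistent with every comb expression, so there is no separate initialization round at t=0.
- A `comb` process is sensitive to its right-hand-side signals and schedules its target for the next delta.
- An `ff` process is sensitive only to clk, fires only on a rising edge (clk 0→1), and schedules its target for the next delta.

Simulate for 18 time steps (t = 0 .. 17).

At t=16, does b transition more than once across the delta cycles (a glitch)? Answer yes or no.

t=0 Δ0: c=1 clk=0 a=0 b=1
  Δ1: clk:0→1
  Δ2: a:0→1
  Δ3: c:1→0, b:1→0
  Δ4: c:0→1
  (4Δ to stable)
t=1 Δ0: c=1 clk=1 a=1 b=0
  Δ1: clk:1→0
  (1Δ to stable)
t=2 Δ0: c=1 clk=0 a=1 b=0
  Δ1: clk:0→1
  Δ2: a:1→0
  Δ3: c:1→0, b:0→1
  Δ4: c:0→1
  (4Δ to stable)
t=3 Δ0: c=1 clk=1 a=0 b=1
  Δ1: clk:1→0
  (1Δ to stable)
t=4 Δ0: c=1 clk=0 a=0 b=1
  Δ1: clk:0→1
  Δ2: a:0→1
  Δ3: c:1→0, b:1→0
  Δ4: c:0→1
  (4Δ to stable)
t=5 Δ0: c=1 clk=1 a=1 b=0
  Δ1: clk:1→0
  (1Δ to stable)
t=6 Δ0: c=1 clk=0 a=1 b=0
  Δ1: clk:0→1
  Δ2: a:1→0
  Δ3: c:1→0, b:0→1
  Δ4: c:0→1
  (4Δ to stable)
t=7 Δ0: c=1 clk=1 a=0 b=1
  Δ1: clk:1→0
  (1Δ to stable)
t=8 Δ0: c=1 clk=0 a=0 b=1
  Δ1: clk:0→1
  Δ2: a:0→1
  Δ3: c:1→0, b:1→0
  Δ4: c:0→1
  (4Δ to stable)
t=9 Δ0: c=1 clk=1 a=1 b=0
  Δ1: clk:1→0
  (1Δ to stable)
t=10 Δ0: c=1 clk=0 a=1 b=0
  Δ1: clk:0→1
  Δ2: a:1→0
  Δ3: c:1→0, b:0→1
  Δ4: c:0→1
  (4Δ to stable)
t=11 Δ0: c=1 clk=1 a=0 b=1
  Δ1: clk:1→0
  (1Δ to stable)
t=12 Δ0: c=1 clk=0 a=0 b=1
  Δ1: clk:0→1
  Δ2: a:0→1
  Δ3: c:1→0, b:1→0
  Δ4: c:0→1
  (4Δ to stable)
t=13 Δ0: c=1 clk=1 a=1 b=0
  Δ1: clk:1→0
  (1Δ to stable)
t=14 Δ0: c=1 clk=0 a=1 b=0
  Δ1: clk:0→1
  Δ2: a:1→0
  Δ3: c:1→0, b:0→1
  Δ4: c:0→1
  (4Δ to stable)
t=15 Δ0: c=1 clk=1 a=0 b=1
  Δ1: clk:1→0
  (1Δ to stable)
t=16 Δ0: c=1 clk=0 a=0 b=1
  Δ1: clk:0→1
  Δ2: a:0→1
  Δ3: c:1→0, b:1→0
  Δ4: c:0→1
  (4Δ to stable)
t=17 Δ0: c=1 clk=1 a=1 b=0
  Δ1: clk:1→0
  (1Δ to stable)

no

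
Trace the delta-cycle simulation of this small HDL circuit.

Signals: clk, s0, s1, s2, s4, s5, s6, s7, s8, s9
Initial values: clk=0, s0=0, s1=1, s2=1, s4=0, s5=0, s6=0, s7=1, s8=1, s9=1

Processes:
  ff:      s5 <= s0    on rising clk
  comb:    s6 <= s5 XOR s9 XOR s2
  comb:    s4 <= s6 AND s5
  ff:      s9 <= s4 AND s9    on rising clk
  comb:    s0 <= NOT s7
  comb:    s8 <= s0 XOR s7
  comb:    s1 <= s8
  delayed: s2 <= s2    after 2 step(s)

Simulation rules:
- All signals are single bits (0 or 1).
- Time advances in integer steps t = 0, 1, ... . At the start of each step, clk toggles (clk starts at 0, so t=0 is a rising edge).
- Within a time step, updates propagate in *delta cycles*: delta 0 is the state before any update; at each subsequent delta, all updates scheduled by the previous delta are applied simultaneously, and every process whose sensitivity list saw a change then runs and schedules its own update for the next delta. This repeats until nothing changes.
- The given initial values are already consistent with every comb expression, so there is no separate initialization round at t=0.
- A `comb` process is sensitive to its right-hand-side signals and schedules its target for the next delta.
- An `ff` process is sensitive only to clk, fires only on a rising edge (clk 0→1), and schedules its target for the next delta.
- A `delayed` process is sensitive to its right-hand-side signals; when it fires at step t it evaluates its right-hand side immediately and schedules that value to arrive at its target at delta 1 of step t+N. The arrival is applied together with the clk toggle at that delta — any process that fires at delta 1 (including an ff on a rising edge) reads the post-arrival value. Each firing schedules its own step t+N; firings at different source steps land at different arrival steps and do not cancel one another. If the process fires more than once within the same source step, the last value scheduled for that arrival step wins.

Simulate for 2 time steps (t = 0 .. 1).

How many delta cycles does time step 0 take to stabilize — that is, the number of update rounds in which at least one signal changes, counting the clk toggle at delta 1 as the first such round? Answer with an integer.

t=0 Δ0: s5=0 s2=1 s9=1 s4=0 s7=1 clk=0 s8=1 s0=0 s1=1 s6=0
  Δ1: clk:0→1
  Δ2: s9:1→0
  Δ3: s6:0→1
  (3Δ to stable)
t=1 Δ0: s5=0 s2=1 s9=0 s4=0 s7=1 clk=1 s8=1 s0=0 s1=1 s6=1
  Δ1: clk:1→0
  (1Δ to stable)

3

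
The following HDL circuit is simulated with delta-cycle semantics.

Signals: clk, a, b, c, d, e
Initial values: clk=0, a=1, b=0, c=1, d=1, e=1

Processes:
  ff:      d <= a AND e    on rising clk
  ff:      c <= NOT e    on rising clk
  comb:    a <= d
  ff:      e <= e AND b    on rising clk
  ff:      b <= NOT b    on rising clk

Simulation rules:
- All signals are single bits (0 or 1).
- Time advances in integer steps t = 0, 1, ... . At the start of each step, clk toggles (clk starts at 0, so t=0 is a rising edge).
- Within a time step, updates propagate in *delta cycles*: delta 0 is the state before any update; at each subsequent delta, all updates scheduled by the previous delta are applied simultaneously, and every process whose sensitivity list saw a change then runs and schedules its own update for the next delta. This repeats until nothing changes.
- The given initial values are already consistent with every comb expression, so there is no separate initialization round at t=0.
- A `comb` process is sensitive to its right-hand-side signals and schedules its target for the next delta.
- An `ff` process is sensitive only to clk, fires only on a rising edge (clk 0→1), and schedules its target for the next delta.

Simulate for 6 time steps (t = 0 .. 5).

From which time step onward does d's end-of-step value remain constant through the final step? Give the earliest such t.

[bits: clk,e,b,a,c,d]
t=0: Δ0=010111 Δ1=110111 Δ2=101101 | 2Δ
t=1: Δ0=101101 Δ1=001101 | 1Δ
t=2: Δ0=001101 Δ1=101101 Δ2=100110 Δ3=100010 | 3Δ
t=3: Δ0=100010 Δ1=000010 | 1Δ
t=4: Δ0=000010 Δ1=100010 Δ2=101010 | 2Δ
t=5: Δ0=101010 Δ1=001010 | 1Δ

2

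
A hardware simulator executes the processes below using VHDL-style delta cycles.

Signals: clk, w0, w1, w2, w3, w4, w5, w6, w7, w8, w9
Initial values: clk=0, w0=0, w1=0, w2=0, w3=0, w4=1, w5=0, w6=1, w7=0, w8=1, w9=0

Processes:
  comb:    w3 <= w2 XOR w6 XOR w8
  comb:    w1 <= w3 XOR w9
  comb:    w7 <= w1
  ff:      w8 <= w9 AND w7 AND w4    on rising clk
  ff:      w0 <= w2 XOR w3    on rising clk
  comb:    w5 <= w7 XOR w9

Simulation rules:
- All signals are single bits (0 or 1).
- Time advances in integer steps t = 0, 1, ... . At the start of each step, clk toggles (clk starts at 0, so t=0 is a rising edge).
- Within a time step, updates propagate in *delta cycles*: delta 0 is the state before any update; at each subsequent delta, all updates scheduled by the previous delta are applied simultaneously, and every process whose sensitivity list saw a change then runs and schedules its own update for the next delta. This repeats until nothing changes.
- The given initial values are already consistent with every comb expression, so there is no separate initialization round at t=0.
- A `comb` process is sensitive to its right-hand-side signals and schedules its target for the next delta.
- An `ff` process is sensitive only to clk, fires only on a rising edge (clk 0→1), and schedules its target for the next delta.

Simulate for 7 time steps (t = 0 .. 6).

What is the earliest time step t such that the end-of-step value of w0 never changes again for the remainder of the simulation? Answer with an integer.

2

t0.Δ0 w2=0 w7=0 w6=1 w9=0 clk=0 w1=0 w5=0 w0=0 w3=0 w4=1 w8=1
t0.Δ1 w2=0 w7=0 w6=1 w9=0 clk=1 w1=0 w5=0 w0=0 w3=0 w4=1 w8=1
t0.Δ2 w2=0 w7=0 w6=1 w9=0 clk=1 w1=0 w5=0 w0=0 w3=0 w4=1 w8=0
t0.Δ3 w2=0 w7=0 w6=1 w9=0 clk=1 w1=0 w5=0 w0=0 w3=1 w4=1 w8=0
t0.Δ4 w2=0 w7=0 w6=1 w9=0 clk=1 w1=1 w5=0 w0=0 w3=1 w4=1 w8=0
t0.Δ5 w2=0 w7=1 w6=1 w9=0 clk=1 w1=1 w5=0 w0=0 w3=1 w4=1 w8=0
t0.Δ6 w2=0 w7=1 w6=1 w9=0 clk=1 w1=1 w5=1 w0=0 w3=1 w4=1 w8=0
t1.Δ0 w2=0 w7=1 w6=1 w9=0 clk=1 w1=1 w5=1 w0=0 w3=1 w4=1 w8=0
t1.Δ1 w2=0 w7=1 w6=1 w9=0 clk=0 w1=1 w5=1 w0=0 w3=1 w4=1 w8=0
t2.Δ0 w2=0 w7=1 w6=1 w9=0 clk=0 w1=1 w5=1 w0=0 w3=1 w4=1 w8=0
t2.Δ1 w2=0 w7=1 w6=1 w9=0 clk=1 w1=1 w5=1 w0=0 w3=1 w4=1 w8=0
t2.Δ2 w2=0 w7=1 w6=1 w9=0 clk=1 w1=1 w5=1 w0=1 w3=1 w4=1 w8=0
t3.Δ0 w2=0 w7=1 w6=1 w9=0 clk=1 w1=1 w5=1 w0=1 w3=1 w4=1 w8=0
t3.Δ1 w2=0 w7=1 w6=1 w9=0 clk=0 w1=1 w5=1 w0=1 w3=1 w4=1 w8=0
t4.Δ0 w2=0 w7=1 w6=1 w9=0 clk=0 w1=1 w5=1 w0=1 w3=1 w4=1 w8=0
t4.Δ1 w2=0 w7=1 w6=1 w9=0 clk=1 w1=1 w5=1 w0=1 w3=1 w4=1 w8=0
t5.Δ0 w2=0 w7=1 w6=1 w9=0 clk=1 w1=1 w5=1 w0=1 w3=1 w4=1 w8=0
t5.Δ1 w2=0 w7=1 w6=1 w9=0 clk=0 w1=1 w5=1 w0=1 w3=1 w4=1 w8=0
t6.Δ0 w2=0 w7=1 w6=1 w9=0 clk=0 w1=1 w5=1 w0=1 w3=1 w4=1 w8=0
t6.Δ1 w2=0 w7=1 w6=1 w9=0 clk=1 w1=1 w5=1 w0=1 w3=1 w4=1 w8=0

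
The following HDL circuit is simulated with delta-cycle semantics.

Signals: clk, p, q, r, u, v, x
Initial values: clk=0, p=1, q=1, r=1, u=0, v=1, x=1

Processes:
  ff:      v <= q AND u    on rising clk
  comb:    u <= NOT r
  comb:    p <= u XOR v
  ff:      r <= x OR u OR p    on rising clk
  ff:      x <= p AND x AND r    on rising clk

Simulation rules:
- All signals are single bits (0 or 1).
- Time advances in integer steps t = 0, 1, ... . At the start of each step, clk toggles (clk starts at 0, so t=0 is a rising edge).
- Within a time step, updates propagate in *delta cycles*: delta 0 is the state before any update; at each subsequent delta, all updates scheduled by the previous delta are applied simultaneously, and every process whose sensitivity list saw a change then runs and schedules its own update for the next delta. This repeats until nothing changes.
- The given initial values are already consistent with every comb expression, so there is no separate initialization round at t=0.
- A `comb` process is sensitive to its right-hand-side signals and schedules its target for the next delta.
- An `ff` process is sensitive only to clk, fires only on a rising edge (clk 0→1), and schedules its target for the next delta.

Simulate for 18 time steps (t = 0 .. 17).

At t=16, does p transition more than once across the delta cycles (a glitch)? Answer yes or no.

t=0 Δ0: p=1 clk=0 r=1 x=1 q=1 u=0 v=1
  Δ1: clk:0→1
  Δ2: v:1→0
  Δ3: p:1→0
  (3Δ to stable)
t=1 Δ0: p=0 clk=1 r=1 x=1 q=1 u=0 v=0
  Δ1: clk:1→0
  (1Δ to stable)
t=2 Δ0: p=0 clk=0 r=1 x=1 q=1 u=0 v=0
  Δ1: clk:0→1
  Δ2: x:1→0
  (2Δ to stable)
t=3 Δ0: p=0 clk=1 r=1 x=0 q=1 u=0 v=0
  Δ1: clk:1→0
  (1Δ to stable)
t=4 Δ0: p=0 clk=0 r=1 x=0 q=1 u=0 v=0
  Δ1: clk:0→1
  Δ2: r:1→0
  Δ3: u:0→1
  Δ4: p:0→1
  (4Δ to stable)
t=5 Δ0: p=1 clk=1 r=0 x=0 q=1 u=1 v=0
  Δ1: clk:1→0
  (1Δ to stable)
t=6 Δ0: p=1 clk=0 r=0 x=0 q=1 u=1 v=0
  Δ1: clk:0→1
  Δ2: r:0→1, v:0→1
  Δ3: p:1→0, u:1→0
  Δ4: p:0→1
  (4Δ to stable)
t=7 Δ0: p=1 clk=1 r=1 x=0 q=1 u=0 v=1
  Δ1: clk:1→0
  (1Δ to stable)
t=8 Δ0: p=1 clk=0 r=1 x=0 q=1 u=0 v=1
  Δ1: clk:0→1
  Δ2: v:1→0
  Δ3: p:1→0
  (3Δ to stable)
t=9 Δ0: p=0 clk=1 r=1 x=0 q=1 u=0 v=0
  Δ1: clk:1→0
  (1Δ to stable)
t=10 Δ0: p=0 clk=0 r=1 x=0 q=1 u=0 v=0
  Δ1: clk:0→1
  Δ2: r:1→0
  Δ3: u:0→1
  Δ4: p:0→1
  (4Δ to stable)
t=11 Δ0: p=1 clk=1 r=0 x=0 q=1 u=1 v=0
  Δ1: clk:1→0
  (1Δ to stable)
t=12 Δ0: p=1 clk=0 r=0 x=0 q=1 u=1 v=0
  Δ1: clk:0→1
  Δ2: r:0→1, v:0→1
  Δ3: p:1→0, u:1→0
  Δ4: p:0→1
  (4Δ to stable)
t=13 Δ0: p=1 clk=1 r=1 x=0 q=1 u=0 v=1
  Δ1: clk:1→0
  (1Δ to stable)
t=14 Δ0: p=1 clk=0 r=1 x=0 q=1 u=0 v=1
  Δ1: clk:0→1
  Δ2: v:1→0
  Δ3: p:1→0
  (3Δ to stable)
t=15 Δ0: p=0 clk=1 r=1 x=0 q=1 u=0 v=0
  Δ1: clk:1→0
  (1Δ to stable)
t=16 Δ0: p=0 clk=0 r=1 x=0 q=1 u=0 v=0
  Δ1: clk:0→1
  Δ2: r:1→0
  Δ3: u:0→1
  Δ4: p:0→1
  (4Δ to stable)
t=17 Δ0: p=1 clk=1 r=0 x=0 q=1 u=1 v=0
  Δ1: clk:1→0
  (1Δ to stable)

no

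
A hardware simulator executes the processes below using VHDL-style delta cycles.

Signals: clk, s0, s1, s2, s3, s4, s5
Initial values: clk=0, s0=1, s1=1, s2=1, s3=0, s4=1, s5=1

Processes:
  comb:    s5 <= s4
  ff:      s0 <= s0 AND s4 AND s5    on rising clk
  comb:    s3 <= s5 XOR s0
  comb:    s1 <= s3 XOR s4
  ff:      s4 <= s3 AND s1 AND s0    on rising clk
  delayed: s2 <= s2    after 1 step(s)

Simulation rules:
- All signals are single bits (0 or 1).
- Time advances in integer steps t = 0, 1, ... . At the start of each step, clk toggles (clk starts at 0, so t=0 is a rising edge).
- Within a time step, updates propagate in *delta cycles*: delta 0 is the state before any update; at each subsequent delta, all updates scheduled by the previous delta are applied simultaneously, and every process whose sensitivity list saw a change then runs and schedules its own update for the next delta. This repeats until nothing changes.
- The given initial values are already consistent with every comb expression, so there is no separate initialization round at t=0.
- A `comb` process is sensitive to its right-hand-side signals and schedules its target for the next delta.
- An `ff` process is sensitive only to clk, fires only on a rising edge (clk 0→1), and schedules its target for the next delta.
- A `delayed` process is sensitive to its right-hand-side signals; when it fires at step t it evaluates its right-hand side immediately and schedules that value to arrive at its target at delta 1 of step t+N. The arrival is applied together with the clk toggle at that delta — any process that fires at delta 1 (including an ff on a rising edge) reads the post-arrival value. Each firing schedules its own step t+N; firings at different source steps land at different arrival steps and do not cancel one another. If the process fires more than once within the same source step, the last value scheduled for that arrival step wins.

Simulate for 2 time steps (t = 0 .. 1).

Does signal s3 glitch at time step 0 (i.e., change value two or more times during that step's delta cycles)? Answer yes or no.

[bits: s0,clk,s1,s5,s2,s4,s3]
t=0: Δ0=1011110 Δ1=1111110 Δ2=1111100 Δ3=1100100 Δ4=1100101 Δ5=1110101 | 5Δ
t=1: Δ0=1110101 Δ1=1010101 | 1Δ

no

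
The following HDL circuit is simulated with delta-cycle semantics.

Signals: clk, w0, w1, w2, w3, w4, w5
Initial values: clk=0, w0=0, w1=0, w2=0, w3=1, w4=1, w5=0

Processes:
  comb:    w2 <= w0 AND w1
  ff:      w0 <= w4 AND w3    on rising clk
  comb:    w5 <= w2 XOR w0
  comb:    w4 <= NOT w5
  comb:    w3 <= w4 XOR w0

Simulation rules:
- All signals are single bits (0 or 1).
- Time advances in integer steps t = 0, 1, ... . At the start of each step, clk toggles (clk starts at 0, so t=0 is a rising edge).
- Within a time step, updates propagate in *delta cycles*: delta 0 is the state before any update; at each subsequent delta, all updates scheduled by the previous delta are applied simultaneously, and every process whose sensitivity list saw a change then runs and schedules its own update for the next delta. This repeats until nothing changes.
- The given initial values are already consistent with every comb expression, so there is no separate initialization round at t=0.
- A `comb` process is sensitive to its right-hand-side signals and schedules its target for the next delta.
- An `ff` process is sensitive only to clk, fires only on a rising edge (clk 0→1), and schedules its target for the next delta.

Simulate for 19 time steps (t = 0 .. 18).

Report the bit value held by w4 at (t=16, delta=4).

[bits: w3,clk,w4,w2,w0,w5,w1]
t=0: Δ0=1010000 Δ1=1110000 Δ2=1110100 Δ3=0110110 Δ4=0100110 Δ5=1100110 | 5Δ
t=1: Δ0=1100110 Δ1=1000110 | 1Δ
t=2: Δ0=1000110 Δ1=1100110 Δ2=1100010 Δ3=0100000 Δ4=0110000 Δ5=1110000 | 5Δ
t=3: Δ0=1110000 Δ1=1010000 | 1Δ
t=4: Δ0=1010000 Δ1=1110000 Δ2=1110100 Δ3=0110110 Δ4=0100110 Δ5=1100110 | 5Δ
t=5: Δ0=1100110 Δ1=1000110 | 1Δ
t=6: Δ0=1000110 Δ1=1100110 Δ2=1100010 Δ3=0100000 Δ4=0110000 Δ5=1110000 | 5Δ
t=7: Δ0=1110000 Δ1=1010000 | 1Δ
t=8: Δ0=1010000 Δ1=1110000 Δ2=1110100 Δ3=0110110 Δ4=0100110 Δ5=1100110 | 5Δ
t=9: Δ0=1100110 Δ1=1000110 | 1Δ
t=10: Δ0=1000110 Δ1=1100110 Δ2=1100010 Δ3=0100000 Δ4=0110000 Δ5=1110000 | 5Δ
t=11: Δ0=1110000 Δ1=1010000 | 1Δ
t=12: Δ0=1010000 Δ1=1110000 Δ2=1110100 Δ3=0110110 Δ4=0100110 Δ5=1100110 | 5Δ
t=13: Δ0=1100110 Δ1=1000110 | 1Δ
t=14: Δ0=1000110 Δ1=1100110 Δ2=1100010 Δ3=0100000 Δ4=0110000 Δ5=1110000 | 5Δ
t=15: Δ0=1110000 Δ1=1010000 | 1Δ
t=16: Δ0=1010000 Δ1=1110000 Δ2=1110100 Δ3=0110110 Δ4=0100110 Δ5=1100110 | 5Δ
t=17: Δ0=1100110 Δ1=1000110 | 1Δ
t=18: Δ0=1000110 Δ1=1100110 Δ2=1100010 Δ3=0100000 Δ4=0110000 Δ5=1110000 | 5Δ

0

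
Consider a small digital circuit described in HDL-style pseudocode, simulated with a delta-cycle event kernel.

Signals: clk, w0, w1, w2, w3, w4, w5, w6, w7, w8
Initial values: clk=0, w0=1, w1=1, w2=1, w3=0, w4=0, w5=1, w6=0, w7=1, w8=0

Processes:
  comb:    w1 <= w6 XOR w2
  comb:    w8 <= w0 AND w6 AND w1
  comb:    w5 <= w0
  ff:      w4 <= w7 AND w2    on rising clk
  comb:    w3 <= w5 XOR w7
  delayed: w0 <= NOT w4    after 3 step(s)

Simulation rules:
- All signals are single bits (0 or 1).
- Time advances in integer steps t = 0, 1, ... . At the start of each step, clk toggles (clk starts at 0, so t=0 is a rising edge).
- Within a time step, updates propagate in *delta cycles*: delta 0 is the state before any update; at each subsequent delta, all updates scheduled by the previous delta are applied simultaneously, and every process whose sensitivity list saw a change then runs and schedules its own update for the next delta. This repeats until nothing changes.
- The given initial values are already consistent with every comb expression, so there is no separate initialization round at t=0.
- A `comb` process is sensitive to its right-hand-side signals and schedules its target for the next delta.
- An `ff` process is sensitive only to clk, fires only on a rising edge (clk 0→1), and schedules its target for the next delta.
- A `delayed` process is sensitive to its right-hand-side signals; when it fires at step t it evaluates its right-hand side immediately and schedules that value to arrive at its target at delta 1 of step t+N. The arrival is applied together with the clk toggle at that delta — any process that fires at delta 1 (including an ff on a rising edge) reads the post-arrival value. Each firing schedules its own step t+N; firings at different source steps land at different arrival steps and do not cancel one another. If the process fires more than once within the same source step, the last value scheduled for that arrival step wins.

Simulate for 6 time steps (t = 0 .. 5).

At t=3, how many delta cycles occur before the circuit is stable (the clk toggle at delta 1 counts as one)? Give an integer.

t0.Δ0 w8=0 w0=1 w1=1 w2=1 w3=0 w6=0 w5=1 w4=0 w7=1 clk=0
t0.Δ1 w8=0 w0=1 w1=1 w2=1 w3=0 w6=0 w5=1 w4=0 w7=1 clk=1
t0.Δ2 w8=0 w0=1 w1=1 w2=1 w3=0 w6=0 w5=1 w4=1 w7=1 clk=1
t1.Δ0 w8=0 w0=1 w1=1 w2=1 w3=0 w6=0 w5=1 w4=1 w7=1 clk=1
t1.Δ1 w8=0 w0=1 w1=1 w2=1 w3=0 w6=0 w5=1 w4=1 w7=1 clk=0
t2.Δ0 w8=0 w0=1 w1=1 w2=1 w3=0 w6=0 w5=1 w4=1 w7=1 clk=0
t2.Δ1 w8=0 w0=1 w1=1 w2=1 w3=0 w6=0 w5=1 w4=1 w7=1 clk=1
t3.Δ0 w8=0 w0=1 w1=1 w2=1 w3=0 w6=0 w5=1 w4=1 w7=1 clk=1
t3.Δ1 w8=0 w0=0 w1=1 w2=1 w3=0 w6=0 w5=1 w4=1 w7=1 clk=0
t3.Δ2 w8=0 w0=0 w1=1 w2=1 w3=0 w6=0 w5=0 w4=1 w7=1 clk=0
t3.Δ3 w8=0 w0=0 w1=1 w2=1 w3=1 w6=0 w5=0 w4=1 w7=1 clk=0
t4.Δ0 w8=0 w0=0 w1=1 w2=1 w3=1 w6=0 w5=0 w4=1 w7=1 clk=0
t4.Δ1 w8=0 w0=0 w1=1 w2=1 w3=1 w6=0 w5=0 w4=1 w7=1 clk=1
t5.Δ0 w8=0 w0=0 w1=1 w2=1 w3=1 w6=0 w5=0 w4=1 w7=1 clk=1
t5.Δ1 w8=0 w0=0 w1=1 w2=1 w3=1 w6=0 w5=0 w4=1 w7=1 clk=0

3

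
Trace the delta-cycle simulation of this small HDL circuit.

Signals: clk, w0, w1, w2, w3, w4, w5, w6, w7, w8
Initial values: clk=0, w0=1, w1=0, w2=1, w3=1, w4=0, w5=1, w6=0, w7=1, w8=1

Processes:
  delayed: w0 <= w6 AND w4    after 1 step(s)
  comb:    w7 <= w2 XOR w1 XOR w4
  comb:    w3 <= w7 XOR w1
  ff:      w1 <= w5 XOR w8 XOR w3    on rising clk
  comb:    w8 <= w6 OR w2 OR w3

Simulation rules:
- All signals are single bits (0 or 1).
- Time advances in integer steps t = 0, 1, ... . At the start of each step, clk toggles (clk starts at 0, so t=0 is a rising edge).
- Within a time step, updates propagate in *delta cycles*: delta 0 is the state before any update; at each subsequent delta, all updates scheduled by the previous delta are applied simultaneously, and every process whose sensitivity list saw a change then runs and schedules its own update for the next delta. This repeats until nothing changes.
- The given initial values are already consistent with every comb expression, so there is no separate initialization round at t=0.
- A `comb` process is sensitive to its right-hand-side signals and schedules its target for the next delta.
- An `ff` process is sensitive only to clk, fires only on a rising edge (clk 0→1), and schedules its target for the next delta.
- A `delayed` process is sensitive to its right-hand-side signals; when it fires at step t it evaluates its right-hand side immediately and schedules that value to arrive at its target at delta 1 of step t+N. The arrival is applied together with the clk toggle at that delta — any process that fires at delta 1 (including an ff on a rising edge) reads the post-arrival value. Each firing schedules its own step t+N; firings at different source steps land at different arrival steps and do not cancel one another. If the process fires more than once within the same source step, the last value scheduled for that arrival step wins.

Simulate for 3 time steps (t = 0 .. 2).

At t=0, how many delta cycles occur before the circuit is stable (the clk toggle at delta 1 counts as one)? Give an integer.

4

[bits: w0,w7,w3,w6,w1,w8,w5,w2,w4,clk]
t=0: Δ0=1110011100 Δ1=1110011101 Δ2=1110111101 Δ3=1000111101 Δ4=1010111101 | 4Δ
t=1: Δ0=1010111101 Δ1=1010111100 | 1Δ
t=2: Δ0=1010111100 Δ1=1010111101 | 1Δ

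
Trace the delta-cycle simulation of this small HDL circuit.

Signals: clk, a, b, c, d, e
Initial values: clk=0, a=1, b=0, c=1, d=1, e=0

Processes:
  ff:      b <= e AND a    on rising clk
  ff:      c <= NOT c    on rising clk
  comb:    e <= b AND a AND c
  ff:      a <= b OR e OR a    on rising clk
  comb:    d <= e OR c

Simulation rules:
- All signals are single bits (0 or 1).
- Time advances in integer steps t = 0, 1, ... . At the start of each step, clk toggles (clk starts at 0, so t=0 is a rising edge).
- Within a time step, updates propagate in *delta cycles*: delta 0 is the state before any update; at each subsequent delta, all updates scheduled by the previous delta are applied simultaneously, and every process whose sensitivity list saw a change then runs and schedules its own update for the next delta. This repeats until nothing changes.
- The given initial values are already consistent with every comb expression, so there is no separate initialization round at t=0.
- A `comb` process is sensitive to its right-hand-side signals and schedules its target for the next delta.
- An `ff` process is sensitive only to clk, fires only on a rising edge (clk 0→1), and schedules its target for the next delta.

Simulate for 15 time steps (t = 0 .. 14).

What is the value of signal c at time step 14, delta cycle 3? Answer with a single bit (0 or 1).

1

[bits: a,c,e,d,b,clk]
t=0: Δ0=110100 Δ1=110101 Δ2=100101 Δ3=100001 | 3Δ
t=1: Δ0=100001 Δ1=100000 | 1Δ
t=2: Δ0=100000 Δ1=100001 Δ2=110001 Δ3=110101 | 3Δ
t=3: Δ0=110101 Δ1=110100 | 1Δ
t=4: Δ0=110100 Δ1=110101 Δ2=100101 Δ3=100001 | 3Δ
t=5: Δ0=100001 Δ1=100000 | 1Δ
t=6: Δ0=100000 Δ1=100001 Δ2=110001 Δ3=110101 | 3Δ
t=7: Δ0=110101 Δ1=110100 | 1Δ
t=8: Δ0=110100 Δ1=110101 Δ2=100101 Δ3=100001 | 3Δ
t=9: Δ0=100001 Δ1=100000 | 1Δ
t=10: Δ0=100000 Δ1=100001 Δ2=110001 Δ3=110101 | 3Δ
t=11: Δ0=110101 Δ1=110100 | 1Δ
t=12: Δ0=110100 Δ1=110101 Δ2=100101 Δ3=100001 | 3Δ
t=13: Δ0=100001 Δ1=100000 | 1Δ
t=14: Δ0=100000 Δ1=100001 Δ2=110001 Δ3=110101 | 3Δ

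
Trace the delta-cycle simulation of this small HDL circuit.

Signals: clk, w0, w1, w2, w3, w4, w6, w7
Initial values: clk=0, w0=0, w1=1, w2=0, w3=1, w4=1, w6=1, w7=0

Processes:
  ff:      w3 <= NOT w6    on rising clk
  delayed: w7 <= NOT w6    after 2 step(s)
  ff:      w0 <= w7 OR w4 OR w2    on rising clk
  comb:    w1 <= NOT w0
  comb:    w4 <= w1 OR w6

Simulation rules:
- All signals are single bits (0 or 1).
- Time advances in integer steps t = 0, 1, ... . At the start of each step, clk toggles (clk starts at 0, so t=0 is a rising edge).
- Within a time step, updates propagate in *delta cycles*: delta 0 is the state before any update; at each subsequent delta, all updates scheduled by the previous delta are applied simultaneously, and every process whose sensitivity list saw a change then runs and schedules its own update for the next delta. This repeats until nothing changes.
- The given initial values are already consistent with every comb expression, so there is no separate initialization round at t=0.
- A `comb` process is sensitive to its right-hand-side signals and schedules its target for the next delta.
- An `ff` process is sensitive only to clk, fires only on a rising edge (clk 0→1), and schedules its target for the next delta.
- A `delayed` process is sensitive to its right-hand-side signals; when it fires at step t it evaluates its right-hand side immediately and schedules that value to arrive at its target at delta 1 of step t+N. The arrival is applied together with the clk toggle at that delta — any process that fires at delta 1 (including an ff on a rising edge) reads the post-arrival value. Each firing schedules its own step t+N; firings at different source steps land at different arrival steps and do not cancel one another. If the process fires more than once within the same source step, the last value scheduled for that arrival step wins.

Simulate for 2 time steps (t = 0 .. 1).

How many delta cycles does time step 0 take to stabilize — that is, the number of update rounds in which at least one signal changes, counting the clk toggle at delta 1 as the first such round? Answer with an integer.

t=0 Δ0: w0=0 w7=0 clk=0 w3=1 w4=1 w1=1 w6=1 w2=0
  Δ1: clk:0→1
  Δ2: w0:0→1, w3:1→0
  Δ3: w1:1→0
  (3Δ to stable)
t=1 Δ0: w0=1 w7=0 clk=1 w3=0 w4=1 w1=0 w6=1 w2=0
  Δ1: clk:1→0
  (1Δ to stable)

3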